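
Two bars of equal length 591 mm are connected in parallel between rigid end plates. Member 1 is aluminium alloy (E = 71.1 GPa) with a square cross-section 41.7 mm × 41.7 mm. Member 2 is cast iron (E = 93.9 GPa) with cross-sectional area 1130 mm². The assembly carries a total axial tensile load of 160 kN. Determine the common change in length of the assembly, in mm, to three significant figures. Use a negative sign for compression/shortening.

A_1 = 1739 mm².
Equal strain + equilibrium ⇒ each member carries load in proportion to AE: A₁E₁ = 123600000 N, A₂E₂ = 106100000 N, ΣAE = 229700000 N.
δ = PL/ΣAE = 160000·591/229700000 = 0.4116 mm.

0.412 mm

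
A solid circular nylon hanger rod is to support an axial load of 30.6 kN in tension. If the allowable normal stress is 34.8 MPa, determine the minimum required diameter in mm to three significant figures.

Required area A ≥ P/σ_allow = 30600/34.8 = 879.3 mm².
For a solid circular section, d ≥ √(4A/π) = 33.46 mm.

33.5 mm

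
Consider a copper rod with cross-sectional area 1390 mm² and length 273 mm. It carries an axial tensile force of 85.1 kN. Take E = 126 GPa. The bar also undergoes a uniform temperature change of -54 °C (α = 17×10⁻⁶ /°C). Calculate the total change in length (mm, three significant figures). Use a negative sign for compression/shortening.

-0.118 mm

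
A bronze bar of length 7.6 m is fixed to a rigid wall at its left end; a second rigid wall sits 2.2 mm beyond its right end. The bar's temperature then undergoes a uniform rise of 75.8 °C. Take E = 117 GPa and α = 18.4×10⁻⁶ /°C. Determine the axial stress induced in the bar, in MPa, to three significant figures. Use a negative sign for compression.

-129 MPa

Free thermal expansion αLΔT = 18.4e-6 · 7600 · 75.8 = 10.6 mm.
The walls engage after the gap closes; constrained expansion = 10.6 − 2.2 = 8.4 mm.
The walls impose strain ε = −(8.4)/7600 = -1.1052e-03; σ = Eε = 117000 · -1.1052e-03 = -129.3 MPa.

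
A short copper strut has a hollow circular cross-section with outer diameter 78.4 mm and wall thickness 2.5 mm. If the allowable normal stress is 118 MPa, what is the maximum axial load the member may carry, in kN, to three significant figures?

A = 596.1 mm².
P_max = σ_allow · A = 118 · 596.1 = 70340 N = 70.34 kN.

70.3 kN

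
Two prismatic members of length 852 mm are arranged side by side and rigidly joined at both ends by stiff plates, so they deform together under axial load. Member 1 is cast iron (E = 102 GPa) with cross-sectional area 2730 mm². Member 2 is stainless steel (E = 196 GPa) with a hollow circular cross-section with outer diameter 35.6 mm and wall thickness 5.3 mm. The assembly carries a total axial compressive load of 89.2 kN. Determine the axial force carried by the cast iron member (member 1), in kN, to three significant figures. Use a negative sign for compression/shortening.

A_2 = 504.5 mm².
Equal strain + equilibrium ⇒ each member carries load in proportion to AE: A₁E₁ = 278500000 N, A₂E₂ = 98880000 N, ΣAE = 377300000 N.
F₁ = P·A₁E₁/ΣAE = -89200·278500000/377300000 = -65820 N.

-65.8 kN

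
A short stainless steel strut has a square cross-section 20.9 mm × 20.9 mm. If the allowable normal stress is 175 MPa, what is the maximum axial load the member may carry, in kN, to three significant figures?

76.4 kN

A = 436.8 mm².
P_max = σ_allow · A = 175 · 436.8 = 76440 N = 76.44 kN.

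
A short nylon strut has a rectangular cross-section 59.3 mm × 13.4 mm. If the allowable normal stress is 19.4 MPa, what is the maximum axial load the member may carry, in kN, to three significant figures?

A = 794.6 mm².
P_max = σ_allow · A = 19.4 · 794.6 = 15420 N = 15.42 kN.

15.4 kN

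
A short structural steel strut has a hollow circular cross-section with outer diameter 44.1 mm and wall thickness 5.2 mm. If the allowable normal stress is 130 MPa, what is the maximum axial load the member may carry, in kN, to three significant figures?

A = 635.5 mm².
P_max = σ_allow · A = 130 · 635.5 = 82610 N = 82.61 kN.

82.6 kN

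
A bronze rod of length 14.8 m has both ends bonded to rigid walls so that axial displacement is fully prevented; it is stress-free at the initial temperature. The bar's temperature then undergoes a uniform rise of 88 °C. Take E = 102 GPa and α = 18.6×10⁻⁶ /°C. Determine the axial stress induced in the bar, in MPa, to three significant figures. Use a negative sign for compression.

-167 MPa

Free thermal expansion αLΔT = 18.6e-6 · 14800 · 88 = 24.22 mm.
The walls impose strain ε = −(24.22)/14800 = -1.6368e-03; σ = Eε = 102000 · -1.6368e-03 = -167 MPa.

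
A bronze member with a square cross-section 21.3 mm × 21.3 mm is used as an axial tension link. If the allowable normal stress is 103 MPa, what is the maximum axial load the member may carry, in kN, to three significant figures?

46.7 kN

A = 453.7 mm².
P_max = σ_allow · A = 103 · 453.7 = 46730 N = 46.73 kN.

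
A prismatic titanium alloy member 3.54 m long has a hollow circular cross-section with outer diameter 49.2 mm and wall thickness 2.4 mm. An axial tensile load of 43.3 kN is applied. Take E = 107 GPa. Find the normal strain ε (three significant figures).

A = 352.9 mm².
σ = N/A = 122.7 MPa; ε = σ/E = 122.7/107000 = 1.147e-03.

0.00115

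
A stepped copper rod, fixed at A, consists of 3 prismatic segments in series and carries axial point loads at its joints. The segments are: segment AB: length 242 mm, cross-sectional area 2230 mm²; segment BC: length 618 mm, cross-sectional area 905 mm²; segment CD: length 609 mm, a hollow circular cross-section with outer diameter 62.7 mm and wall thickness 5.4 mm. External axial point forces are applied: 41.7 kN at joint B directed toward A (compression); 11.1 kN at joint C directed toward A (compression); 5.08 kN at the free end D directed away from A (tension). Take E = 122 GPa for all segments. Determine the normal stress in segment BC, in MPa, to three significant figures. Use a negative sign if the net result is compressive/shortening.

-6.65 MPa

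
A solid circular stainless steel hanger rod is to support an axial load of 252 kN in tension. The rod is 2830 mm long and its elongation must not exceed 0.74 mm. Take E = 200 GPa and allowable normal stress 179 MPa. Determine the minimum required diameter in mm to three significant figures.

78.3 mm

Required area A ≥ P/σ_allow = 252000/179 = 1408 mm².
For a solid circular section, d ≥ √(4A/π) = 42.34 mm.
Elongation limit: A ≥ PL/(Eδ_allow) = 252000·2830/(200000·0.74) = 4819 mm² ⇒ d ≥ 78.33 mm.
The elongation limit governs.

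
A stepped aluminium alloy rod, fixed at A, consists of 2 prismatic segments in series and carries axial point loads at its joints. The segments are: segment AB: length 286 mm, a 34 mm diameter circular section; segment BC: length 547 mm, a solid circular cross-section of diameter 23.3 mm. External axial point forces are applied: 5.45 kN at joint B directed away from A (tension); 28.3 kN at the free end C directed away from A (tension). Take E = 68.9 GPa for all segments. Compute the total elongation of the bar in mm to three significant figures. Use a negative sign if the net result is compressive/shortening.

Internal axial forces (sectioning from the free end, tension +): N_BC = 28.3 kN, N_AB = 33.75 kN.
A_AB = 907.9 mm².
A_BC = 426.4 mm².
δ_AB = 33750·286/(907.9·68900) = 0.1543 mm
δ_BC = 28300·547/(426.4·68900) = 0.5269 mm
δ = Σδ_i = 0.6812 mm.

0.681 mm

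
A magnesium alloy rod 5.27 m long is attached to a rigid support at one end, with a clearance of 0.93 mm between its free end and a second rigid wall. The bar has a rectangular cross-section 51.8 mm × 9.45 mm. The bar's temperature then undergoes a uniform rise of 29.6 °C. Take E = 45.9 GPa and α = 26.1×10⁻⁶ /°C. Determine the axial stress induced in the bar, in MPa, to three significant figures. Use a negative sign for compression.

-27.4 MPa

Free thermal expansion αLΔT = 26.1e-6 · 5270 · 29.6 = 4.071 mm.
The walls engage after the gap closes; constrained expansion = 4.071 − 0.93 = 3.141 mm.
The walls impose strain ε = −(3.141)/5270 = -5.9609e-04; σ = Eε = 45900 · -5.9609e-04 = -27.36 MPa.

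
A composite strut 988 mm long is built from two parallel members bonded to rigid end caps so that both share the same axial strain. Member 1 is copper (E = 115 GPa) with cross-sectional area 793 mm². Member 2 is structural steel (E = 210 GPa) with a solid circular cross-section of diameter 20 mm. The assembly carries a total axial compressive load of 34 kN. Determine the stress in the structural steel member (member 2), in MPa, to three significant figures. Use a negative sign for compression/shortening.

-45.4 MPa

A_2 = 314.2 mm².
Equal strain + equilibrium ⇒ each member carries load in proportion to AE: A₁E₁ = 91200000 N, A₂E₂ = 65970000 N, ΣAE = 157200000 N.
σ₂ = P·E₂/ΣAE = -34000·210000/157200000 = -45.43 MPa.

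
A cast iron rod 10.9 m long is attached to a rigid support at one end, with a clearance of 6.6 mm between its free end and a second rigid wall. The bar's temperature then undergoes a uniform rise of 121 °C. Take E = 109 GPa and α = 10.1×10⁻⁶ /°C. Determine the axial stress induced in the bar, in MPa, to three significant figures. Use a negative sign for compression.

-67.2 MPa

Free thermal expansion αLΔT = 10.1e-6 · 10900 · 121 = 13.32 mm.
The walls engage after the gap closes; constrained expansion = 13.32 − 6.6 = 6.721 mm.
The walls impose strain ε = −(6.721)/10900 = -6.1660e-04; σ = Eε = 109000 · -6.1660e-04 = -67.21 MPa.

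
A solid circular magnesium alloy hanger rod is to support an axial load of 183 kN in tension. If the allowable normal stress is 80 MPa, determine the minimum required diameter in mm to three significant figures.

54.0 mm

Required area A ≥ P/σ_allow = 183000/80 = 2288 mm².
For a solid circular section, d ≥ √(4A/π) = 53.97 mm.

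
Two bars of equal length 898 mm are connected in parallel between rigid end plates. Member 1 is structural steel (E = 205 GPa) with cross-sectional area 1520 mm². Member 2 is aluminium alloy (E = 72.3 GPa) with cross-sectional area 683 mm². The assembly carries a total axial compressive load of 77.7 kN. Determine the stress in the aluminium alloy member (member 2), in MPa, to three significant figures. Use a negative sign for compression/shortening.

Equal strain + equilibrium ⇒ each member carries load in proportion to AE: A₁E₁ = 311600000 N, A₂E₂ = 49380000 N, ΣAE = 361000000 N.
σ₂ = P·E₂/ΣAE = -77700·72300/361000000 = -15.56 MPa.

-15.6 MPa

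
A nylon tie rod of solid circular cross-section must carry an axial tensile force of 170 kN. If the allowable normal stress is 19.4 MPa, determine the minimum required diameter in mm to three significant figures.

Required area A ≥ P/σ_allow = 170000/19.4 = 8763 mm².
For a solid circular section, d ≥ √(4A/π) = 105.6 mm.

106 mm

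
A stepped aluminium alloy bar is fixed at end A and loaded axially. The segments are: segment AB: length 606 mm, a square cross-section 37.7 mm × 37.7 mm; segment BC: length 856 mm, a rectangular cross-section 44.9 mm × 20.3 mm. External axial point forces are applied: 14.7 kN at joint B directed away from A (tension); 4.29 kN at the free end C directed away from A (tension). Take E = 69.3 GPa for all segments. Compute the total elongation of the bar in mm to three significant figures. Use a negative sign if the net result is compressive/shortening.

Internal axial forces (sectioning from the free end, tension +): N_BC = 4.29 kN, N_AB = 18.99 kN.
A_AB = 1421 mm².
A_BC = 911.5 mm².
δ_AB = 18990·606/(1421·69300) = 0.1168 mm
δ_BC = 4290·856/(911.5·69300) = 0.05814 mm
δ = Σδ_i = 0.175 mm.

0.175 mm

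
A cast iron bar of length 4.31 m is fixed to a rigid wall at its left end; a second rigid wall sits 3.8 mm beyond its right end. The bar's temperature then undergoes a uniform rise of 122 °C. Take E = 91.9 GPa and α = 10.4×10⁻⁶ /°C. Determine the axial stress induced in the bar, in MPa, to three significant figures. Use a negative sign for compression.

Free thermal expansion αLΔT = 10.4e-6 · 4310 · 122 = 5.469 mm.
The walls engage after the gap closes; constrained expansion = 5.469 − 3.8 = 1.669 mm.
The walls impose strain ε = −(1.669)/4310 = -3.8713e-04; σ = Eε = 91900 · -3.8713e-04 = -35.58 MPa.

-35.6 MPa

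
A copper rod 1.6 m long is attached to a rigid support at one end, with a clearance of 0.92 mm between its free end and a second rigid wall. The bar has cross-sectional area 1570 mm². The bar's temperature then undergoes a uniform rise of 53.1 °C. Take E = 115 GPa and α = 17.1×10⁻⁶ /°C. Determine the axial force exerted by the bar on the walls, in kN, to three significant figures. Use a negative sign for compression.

Free thermal expansion αLΔT = 17.1e-6 · 1600 · 53.1 = 1.453 mm.
The walls engage after the gap closes; constrained expansion = 1.453 − 0.92 = 0.5328 mm.
The walls impose strain ε = −(0.5328)/1600 = -3.3301e-04; σ = Eε = 115000 · -3.3301e-04 = -38.3 MPa.
Wall reaction R = σ·A = -38.3·1570 = -60120 N = -60.12 kN.

-60.1 kN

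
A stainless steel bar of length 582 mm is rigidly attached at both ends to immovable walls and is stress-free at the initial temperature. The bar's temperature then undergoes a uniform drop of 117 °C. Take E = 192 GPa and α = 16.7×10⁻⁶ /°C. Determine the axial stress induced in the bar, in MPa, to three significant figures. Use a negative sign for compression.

375 MPa

Free thermal expansion αLΔT = 16.7e-6 · 582 · -117 = -1.137 mm.
The walls impose strain ε = −(-1.137)/582 = 1.9539e-03; σ = Eε = 192000 · 1.9539e-03 = 375.1 MPa.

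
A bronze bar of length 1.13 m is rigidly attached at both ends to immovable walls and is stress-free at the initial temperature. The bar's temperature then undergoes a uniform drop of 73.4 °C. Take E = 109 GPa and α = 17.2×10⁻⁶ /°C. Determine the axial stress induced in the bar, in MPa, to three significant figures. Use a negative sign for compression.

Free thermal expansion αLΔT = 17.2e-6 · 1130 · -73.4 = -1.427 mm.
The walls impose strain ε = −(-1.427)/1130 = 1.2625e-03; σ = Eε = 109000 · 1.2625e-03 = 137.6 MPa.

138 MPa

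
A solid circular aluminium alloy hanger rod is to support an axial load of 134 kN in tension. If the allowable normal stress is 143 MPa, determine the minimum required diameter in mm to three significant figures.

Required area A ≥ P/σ_allow = 134000/143 = 937.1 mm².
For a solid circular section, d ≥ √(4A/π) = 34.54 mm.

34.5 mm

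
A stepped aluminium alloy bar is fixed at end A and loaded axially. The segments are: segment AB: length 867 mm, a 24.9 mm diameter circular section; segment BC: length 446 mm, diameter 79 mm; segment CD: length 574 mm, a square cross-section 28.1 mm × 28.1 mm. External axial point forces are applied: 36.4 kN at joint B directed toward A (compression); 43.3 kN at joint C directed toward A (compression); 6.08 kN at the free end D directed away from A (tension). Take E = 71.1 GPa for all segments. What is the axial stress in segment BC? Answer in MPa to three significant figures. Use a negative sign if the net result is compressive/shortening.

-7.59 MPa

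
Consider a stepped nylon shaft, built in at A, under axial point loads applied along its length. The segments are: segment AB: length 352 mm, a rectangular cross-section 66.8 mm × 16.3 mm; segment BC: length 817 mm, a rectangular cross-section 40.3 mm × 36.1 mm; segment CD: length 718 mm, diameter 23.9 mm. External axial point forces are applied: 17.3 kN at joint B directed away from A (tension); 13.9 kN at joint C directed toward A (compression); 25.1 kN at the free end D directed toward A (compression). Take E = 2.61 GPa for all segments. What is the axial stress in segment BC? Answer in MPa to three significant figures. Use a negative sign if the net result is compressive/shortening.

-26.8 MPa

Internal axial forces (sectioning from the free end, tension +): N_CD = -25.1 kN, N_BC = -39 kN, N_AB = -21.7 kN.
A_BC = 1455 mm².
σ_BC = N_BC/A_BC = -39000/1455 = -26.81 MPa.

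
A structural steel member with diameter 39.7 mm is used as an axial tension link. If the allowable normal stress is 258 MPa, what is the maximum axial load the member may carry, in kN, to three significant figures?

A = 1238 mm².
P_max = σ_allow · A = 258 · 1238 = 319400 N = 319.4 kN.

319 kN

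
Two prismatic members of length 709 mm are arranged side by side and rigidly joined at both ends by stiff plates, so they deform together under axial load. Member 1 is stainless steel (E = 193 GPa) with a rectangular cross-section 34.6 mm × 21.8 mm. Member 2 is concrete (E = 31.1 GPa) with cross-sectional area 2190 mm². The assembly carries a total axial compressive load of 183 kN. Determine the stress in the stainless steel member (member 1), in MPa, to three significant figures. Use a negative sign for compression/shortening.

-165 MPa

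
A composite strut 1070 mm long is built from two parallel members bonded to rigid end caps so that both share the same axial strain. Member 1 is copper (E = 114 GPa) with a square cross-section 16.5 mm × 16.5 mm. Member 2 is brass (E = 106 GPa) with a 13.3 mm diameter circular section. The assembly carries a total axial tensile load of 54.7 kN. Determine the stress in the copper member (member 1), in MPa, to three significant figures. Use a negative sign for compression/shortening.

136 MPa

A_1 = 272.2 mm².
A_2 = 138.9 mm².
Equal strain + equilibrium ⇒ each member carries load in proportion to AE: A₁E₁ = 31040000 N, A₂E₂ = 14730000 N, ΣAE = 45760000 N.
σ₁ = P·E₁/ΣAE = 54700·114000/45760000 = 136.3 MPa.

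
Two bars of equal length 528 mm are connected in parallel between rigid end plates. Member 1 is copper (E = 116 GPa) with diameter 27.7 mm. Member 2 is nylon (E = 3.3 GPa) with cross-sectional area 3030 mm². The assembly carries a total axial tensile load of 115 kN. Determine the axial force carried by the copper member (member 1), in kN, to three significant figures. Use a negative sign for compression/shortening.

101 kN

A_1 = 602.6 mm².
Equal strain + equilibrium ⇒ each member carries load in proportion to AE: A₁E₁ = 69900000 N, A₂E₂ = 9999000 N, ΣAE = 79900000 N.
F₁ = P·A₁E₁/ΣAE = 115000·69900000/79900000 = 100600 N.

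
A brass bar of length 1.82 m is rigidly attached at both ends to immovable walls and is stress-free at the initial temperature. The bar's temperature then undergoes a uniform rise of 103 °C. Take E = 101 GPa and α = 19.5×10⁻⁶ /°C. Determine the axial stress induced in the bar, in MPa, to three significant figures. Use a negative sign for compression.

-203 MPa

Free thermal expansion αLΔT = 19.5e-6 · 1820 · 103 = 3.655 mm.
The walls impose strain ε = −(3.655)/1820 = -2.0085e-03; σ = Eε = 101000 · -2.0085e-03 = -202.9 MPa.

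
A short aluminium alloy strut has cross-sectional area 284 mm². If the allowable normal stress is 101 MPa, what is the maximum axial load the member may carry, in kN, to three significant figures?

28.7 kN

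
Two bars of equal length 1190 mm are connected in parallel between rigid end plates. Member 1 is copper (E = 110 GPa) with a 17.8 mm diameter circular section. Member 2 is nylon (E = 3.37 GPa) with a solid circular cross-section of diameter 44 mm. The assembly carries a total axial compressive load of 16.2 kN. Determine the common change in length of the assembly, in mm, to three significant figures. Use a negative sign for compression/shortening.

-0.593 mm

A_1 = 248.8 mm².
A_2 = 1521 mm².
Equal strain + equilibrium ⇒ each member carries load in proportion to AE: A₁E₁ = 27370000 N, A₂E₂ = 5124000 N, ΣAE = 32500000 N.
δ = PL/ΣAE = -16200·1190/32500000 = -0.5932 mm.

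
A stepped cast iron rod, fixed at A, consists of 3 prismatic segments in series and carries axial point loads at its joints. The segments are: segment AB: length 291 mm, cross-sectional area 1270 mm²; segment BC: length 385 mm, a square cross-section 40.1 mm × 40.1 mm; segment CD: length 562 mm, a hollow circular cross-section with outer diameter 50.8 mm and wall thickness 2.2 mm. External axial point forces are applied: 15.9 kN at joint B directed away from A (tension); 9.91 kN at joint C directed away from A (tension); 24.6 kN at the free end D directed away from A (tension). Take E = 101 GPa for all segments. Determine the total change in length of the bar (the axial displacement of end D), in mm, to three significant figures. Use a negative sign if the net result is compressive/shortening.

0.604 mm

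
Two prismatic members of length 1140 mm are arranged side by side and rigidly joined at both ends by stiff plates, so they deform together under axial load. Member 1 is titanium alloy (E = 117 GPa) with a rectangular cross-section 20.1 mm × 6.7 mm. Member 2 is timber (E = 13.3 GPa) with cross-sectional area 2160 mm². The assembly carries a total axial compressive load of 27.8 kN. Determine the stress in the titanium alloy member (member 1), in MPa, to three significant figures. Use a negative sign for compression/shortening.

A_1 = 134.7 mm².
Equal strain + equilibrium ⇒ each member carries load in proportion to AE: A₁E₁ = 15760000 N, A₂E₂ = 28730000 N, ΣAE = 44480000 N.
σ₁ = P·E₁/ΣAE = -27800·117000/44480000 = -73.12 MPa.

-73.1 MPa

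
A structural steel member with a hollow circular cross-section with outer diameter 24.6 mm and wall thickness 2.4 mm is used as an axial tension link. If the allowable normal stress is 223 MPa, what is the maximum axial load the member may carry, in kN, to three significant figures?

A = 167.4 mm².
P_max = σ_allow · A = 223 · 167.4 = 37330 N = 37.33 kN.

37.3 kN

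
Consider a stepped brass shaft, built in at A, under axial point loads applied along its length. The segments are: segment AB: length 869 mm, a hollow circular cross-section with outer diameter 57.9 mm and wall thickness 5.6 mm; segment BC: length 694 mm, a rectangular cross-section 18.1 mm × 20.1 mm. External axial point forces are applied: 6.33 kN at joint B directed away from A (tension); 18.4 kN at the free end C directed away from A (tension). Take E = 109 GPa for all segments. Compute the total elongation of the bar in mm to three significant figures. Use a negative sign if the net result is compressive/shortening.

0.536 mm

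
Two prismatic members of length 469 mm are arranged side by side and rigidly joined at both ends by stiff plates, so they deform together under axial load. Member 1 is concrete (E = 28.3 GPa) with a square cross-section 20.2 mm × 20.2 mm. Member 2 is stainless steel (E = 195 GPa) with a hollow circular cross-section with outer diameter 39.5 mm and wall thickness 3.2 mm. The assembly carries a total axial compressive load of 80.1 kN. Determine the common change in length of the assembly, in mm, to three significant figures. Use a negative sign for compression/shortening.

A_1 = 408 mm².
A_2 = 364.9 mm².
Equal strain + equilibrium ⇒ each member carries load in proportion to AE: A₁E₁ = 11550000 N, A₂E₂ = 71160000 N, ΣAE = 82710000 N.
δ = PL/ΣAE = -80100·469/82710000 = -0.4542 mm.

-0.454 mm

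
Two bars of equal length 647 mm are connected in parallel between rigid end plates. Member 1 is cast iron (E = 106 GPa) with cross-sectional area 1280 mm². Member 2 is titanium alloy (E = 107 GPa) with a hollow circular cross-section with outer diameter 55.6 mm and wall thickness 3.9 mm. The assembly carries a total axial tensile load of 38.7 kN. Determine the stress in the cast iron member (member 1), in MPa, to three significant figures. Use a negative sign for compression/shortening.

A_2 = 633.4 mm².
Equal strain + equilibrium ⇒ each member carries load in proportion to AE: A₁E₁ = 135700000 N, A₂E₂ = 67780000 N, ΣAE = 203500000 N.
σ₁ = P·E₁/ΣAE = 38700·106000/203500000 = 20.16 MPa.

20.2 MPa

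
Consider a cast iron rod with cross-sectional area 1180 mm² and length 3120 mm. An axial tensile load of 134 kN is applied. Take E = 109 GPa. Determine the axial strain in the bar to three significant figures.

σ = N/A = 113.6 MPa; ε = σ/E = 113.6/109000 = 1.042e-03.

0.00104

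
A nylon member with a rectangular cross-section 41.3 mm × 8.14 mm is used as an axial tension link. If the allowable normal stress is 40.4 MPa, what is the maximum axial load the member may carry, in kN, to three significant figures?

A = 336.2 mm².
P_max = σ_allow · A = 40.4 · 336.2 = 13580 N = 13.58 kN.

13.6 kN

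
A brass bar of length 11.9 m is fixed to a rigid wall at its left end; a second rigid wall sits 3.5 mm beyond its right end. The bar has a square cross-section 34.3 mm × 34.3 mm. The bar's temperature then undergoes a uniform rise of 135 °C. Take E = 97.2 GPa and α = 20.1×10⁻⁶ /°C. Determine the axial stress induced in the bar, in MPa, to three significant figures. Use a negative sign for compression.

Free thermal expansion αLΔT = 20.1e-6 · 11900 · 135 = 32.29 mm.
The walls engage after the gap closes; constrained expansion = 32.29 − 3.5 = 28.79 mm.
The walls impose strain ε = −(28.79)/11900 = -2.4194e-03; σ = Eε = 97200 · -2.4194e-03 = -235.2 MPa.

-235 MPa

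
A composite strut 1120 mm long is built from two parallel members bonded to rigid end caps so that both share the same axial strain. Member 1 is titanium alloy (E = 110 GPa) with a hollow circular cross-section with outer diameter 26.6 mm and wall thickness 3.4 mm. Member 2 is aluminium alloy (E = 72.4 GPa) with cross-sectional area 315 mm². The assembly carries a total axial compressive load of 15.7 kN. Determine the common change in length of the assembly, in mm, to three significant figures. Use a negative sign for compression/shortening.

-0.351 mm

A_1 = 247.8 mm².
Equal strain + equilibrium ⇒ each member carries load in proportion to AE: A₁E₁ = 27260000 N, A₂E₂ = 22810000 N, ΣAE = 50060000 N.
δ = PL/ΣAE = -15700·1120/50060000 = -0.3512 mm.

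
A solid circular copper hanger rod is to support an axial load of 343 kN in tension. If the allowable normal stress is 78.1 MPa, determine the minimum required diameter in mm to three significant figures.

Required area A ≥ P/σ_allow = 343000/78.1 = 4392 mm².
For a solid circular section, d ≥ √(4A/π) = 74.78 mm.

74.8 mm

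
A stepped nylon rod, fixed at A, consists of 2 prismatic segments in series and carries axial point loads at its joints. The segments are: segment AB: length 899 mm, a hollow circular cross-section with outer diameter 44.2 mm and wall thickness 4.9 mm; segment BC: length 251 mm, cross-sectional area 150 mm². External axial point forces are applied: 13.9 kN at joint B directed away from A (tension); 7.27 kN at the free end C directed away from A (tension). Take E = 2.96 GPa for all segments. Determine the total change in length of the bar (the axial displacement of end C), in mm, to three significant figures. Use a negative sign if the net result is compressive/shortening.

Internal axial forces (sectioning from the free end, tension +): N_BC = 7.27 kN, N_AB = 21.17 kN.
A_AB = 605 mm².
δ_AB = 21170·899/(605·2960) = 10.63 mm
δ_BC = 7270·251/(150·2960) = 4.11 mm
δ = Σδ_i = 14.74 mm.

14.7 mm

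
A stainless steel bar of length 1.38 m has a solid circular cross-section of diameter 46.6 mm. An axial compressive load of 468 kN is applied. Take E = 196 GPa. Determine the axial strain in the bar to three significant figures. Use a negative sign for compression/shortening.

A = 1706 mm².
σ = N/A = -274.4 MPa; ε = σ/E = -274.4/196000 = -1.400e-03.

-0.00140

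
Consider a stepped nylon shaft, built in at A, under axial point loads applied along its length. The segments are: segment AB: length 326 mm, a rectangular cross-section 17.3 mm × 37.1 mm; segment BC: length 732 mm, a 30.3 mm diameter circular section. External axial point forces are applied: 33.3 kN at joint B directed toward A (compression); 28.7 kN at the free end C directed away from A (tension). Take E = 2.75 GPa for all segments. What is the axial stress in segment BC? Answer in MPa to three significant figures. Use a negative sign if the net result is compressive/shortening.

Internal axial forces (sectioning from the free end, tension +): N_BC = 28.7 kN, N_AB = -4.6 kN.
A_BC = 721.1 mm².
σ_BC = N_BC/A_BC = 28700/721.1 = 39.8 MPa.

39.8 MPa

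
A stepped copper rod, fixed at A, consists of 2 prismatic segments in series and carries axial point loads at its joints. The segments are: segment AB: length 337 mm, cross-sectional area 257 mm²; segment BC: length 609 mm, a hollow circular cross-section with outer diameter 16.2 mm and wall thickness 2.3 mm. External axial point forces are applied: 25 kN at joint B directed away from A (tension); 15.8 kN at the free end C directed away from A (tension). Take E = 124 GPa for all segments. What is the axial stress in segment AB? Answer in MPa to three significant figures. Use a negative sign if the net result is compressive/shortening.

Internal axial forces (sectioning from the free end, tension +): N_BC = 15.8 kN, N_AB = 40.8 kN.
σ_AB = N_AB/A_AB = 40800/257 = 158.8 MPa.

159 MPa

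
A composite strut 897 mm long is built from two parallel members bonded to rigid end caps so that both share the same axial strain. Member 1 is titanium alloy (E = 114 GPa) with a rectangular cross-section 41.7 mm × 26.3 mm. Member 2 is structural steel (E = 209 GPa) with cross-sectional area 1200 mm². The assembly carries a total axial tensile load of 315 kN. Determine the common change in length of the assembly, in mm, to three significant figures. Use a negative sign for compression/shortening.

A_1 = 1097 mm².
Equal strain + equilibrium ⇒ each member carries load in proportion to AE: A₁E₁ = 125000000 N, A₂E₂ = 250800000 N, ΣAE = 375800000 N.
δ = PL/ΣAE = 315000·897/375800000 = 0.7518 mm.

0.752 mm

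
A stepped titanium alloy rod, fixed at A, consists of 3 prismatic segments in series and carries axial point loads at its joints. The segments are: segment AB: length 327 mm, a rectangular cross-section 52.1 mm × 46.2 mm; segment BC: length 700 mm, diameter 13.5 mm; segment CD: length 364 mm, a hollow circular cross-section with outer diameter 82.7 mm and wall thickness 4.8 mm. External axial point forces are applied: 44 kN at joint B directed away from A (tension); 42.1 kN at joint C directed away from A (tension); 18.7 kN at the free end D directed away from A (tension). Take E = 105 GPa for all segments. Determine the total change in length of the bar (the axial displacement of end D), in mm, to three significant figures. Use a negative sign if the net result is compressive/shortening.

Internal axial forces (sectioning from the free end, tension +): N_CD = 18.7 kN, N_BC = 60.8 kN, N_AB = 104.8 kN.
A_AB = 2407 mm².
A_BC = 143.1 mm².
A_CD = 1175 mm².
δ_AB = 104800·327/(2407·105000) = 0.1356 mm
δ_BC = 60800·700/(143.1·105000) = 2.832 mm
δ_CD = 18700·364/(1175·105000) = 0.05519 mm
δ = Σδ_i = 3.023 mm.

3.02 mm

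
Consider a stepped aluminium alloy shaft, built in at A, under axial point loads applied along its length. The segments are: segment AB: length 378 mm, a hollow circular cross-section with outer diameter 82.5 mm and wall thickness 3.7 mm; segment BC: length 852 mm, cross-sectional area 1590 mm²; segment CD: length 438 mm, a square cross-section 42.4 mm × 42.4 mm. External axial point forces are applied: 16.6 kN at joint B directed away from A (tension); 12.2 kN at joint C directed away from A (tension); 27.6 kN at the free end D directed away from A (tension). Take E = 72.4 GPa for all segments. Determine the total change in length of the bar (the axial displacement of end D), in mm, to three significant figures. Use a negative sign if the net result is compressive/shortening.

Internal axial forces (sectioning from the free end, tension +): N_CD = 27.6 kN, N_BC = 39.8 kN, N_AB = 56.4 kN.
A_AB = 916 mm².
A_CD = 1798 mm².
δ_AB = 56400·378/(916·72400) = 0.3215 mm
δ_BC = 39800·852/(1590·72400) = 0.2946 mm
δ_CD = 27600·438/(1798·72400) = 0.09288 mm
δ = Σδ_i = 0.7089 mm.

0.709 mm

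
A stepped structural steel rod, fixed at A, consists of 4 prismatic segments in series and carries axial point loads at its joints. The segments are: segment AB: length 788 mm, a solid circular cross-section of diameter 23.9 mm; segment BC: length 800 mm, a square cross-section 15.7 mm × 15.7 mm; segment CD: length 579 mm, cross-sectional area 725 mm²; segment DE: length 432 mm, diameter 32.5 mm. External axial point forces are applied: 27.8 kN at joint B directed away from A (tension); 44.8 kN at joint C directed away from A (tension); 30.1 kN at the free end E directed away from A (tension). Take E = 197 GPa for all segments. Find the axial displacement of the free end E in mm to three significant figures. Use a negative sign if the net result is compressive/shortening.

2.35 mm

Internal axial forces (sectioning from the free end, tension +): N_DE = 30.1 kN, N_CD = 30.1 kN, N_BC = 74.9 kN, N_AB = 102.7 kN.
A_AB = 448.6 mm².
A_BC = 246.5 mm².
A_DE = 829.6 mm².
δ_AB = 102700·788/(448.6·197000) = 0.9157 mm
δ_BC = 74900·800/(246.5·197000) = 1.234 mm
δ_CD = 30100·579/(725·197000) = 0.122 mm
δ_DE = 30100·432/(829.6·197000) = 0.07957 mm
δ = Σδ_i = 2.351 mm.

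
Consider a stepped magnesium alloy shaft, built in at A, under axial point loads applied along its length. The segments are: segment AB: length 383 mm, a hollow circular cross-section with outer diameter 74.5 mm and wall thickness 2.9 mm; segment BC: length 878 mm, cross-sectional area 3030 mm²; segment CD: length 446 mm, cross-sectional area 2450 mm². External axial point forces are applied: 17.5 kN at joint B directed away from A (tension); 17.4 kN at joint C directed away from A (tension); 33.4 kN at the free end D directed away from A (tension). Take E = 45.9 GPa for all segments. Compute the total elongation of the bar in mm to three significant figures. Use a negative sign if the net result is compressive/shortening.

Internal axial forces (sectioning from the free end, tension +): N_CD = 33.4 kN, N_BC = 50.8 kN, N_AB = 68.3 kN.
A_AB = 652.3 mm².
δ_AB = 68300·383/(652.3·45900) = 0.8737 mm
δ_BC = 50800·878/(3030·45900) = 0.3207 mm
δ_CD = 33400·446/(2450·45900) = 0.1325 mm
δ = Σδ_i = 1.327 mm.

1.33 mm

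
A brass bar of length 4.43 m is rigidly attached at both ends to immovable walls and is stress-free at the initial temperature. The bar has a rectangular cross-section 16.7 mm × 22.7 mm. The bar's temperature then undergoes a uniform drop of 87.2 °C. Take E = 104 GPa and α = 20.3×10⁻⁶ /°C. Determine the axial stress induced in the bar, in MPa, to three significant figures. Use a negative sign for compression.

Free thermal expansion αLΔT = 20.3e-6 · 4430 · -87.2 = -7.842 mm.
The walls impose strain ε = −(-7.842)/4430 = 1.7702e-03; σ = Eε = 104000 · 1.7702e-03 = 184.1 MPa.

184 MPa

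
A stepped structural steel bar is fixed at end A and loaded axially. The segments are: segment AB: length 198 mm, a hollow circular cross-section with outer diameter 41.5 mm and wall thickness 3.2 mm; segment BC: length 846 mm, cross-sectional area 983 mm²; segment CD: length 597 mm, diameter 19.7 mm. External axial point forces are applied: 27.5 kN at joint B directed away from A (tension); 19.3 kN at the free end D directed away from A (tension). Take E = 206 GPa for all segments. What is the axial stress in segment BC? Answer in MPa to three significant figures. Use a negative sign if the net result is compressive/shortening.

19.6 MPa

Internal axial forces (sectioning from the free end, tension +): N_CD = 19.3 kN, N_BC = 19.3 kN, N_AB = 46.8 kN.
σ_BC = N_BC/A_BC = 19300/983 = 19.63 MPa.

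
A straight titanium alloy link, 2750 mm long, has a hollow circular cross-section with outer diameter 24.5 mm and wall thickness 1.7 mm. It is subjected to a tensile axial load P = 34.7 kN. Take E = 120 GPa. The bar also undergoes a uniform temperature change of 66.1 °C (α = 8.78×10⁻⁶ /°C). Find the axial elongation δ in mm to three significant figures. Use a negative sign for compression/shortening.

8.13 mm

A = 121.8 mm².
δ_mech = NL/(AE) = 34700·2750/(121.8·120000) = 6.531 mm.
δ_thermal = αLΔT = 8.78e-6·2750·66.1 = 1.596 mm.
δ = δ_mech + δ_thermal = 8.126 mm.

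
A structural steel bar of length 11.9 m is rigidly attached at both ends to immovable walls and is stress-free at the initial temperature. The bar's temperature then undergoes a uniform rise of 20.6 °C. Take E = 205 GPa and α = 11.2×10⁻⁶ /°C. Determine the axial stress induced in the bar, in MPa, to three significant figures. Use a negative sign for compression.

-47.3 MPa

Free thermal expansion αLΔT = 11.2e-6 · 11900 · 20.6 = 2.746 mm.
The walls impose strain ε = −(2.746)/11900 = -2.3072e-04; σ = Eε = 205000 · -2.3072e-04 = -47.3 MPa.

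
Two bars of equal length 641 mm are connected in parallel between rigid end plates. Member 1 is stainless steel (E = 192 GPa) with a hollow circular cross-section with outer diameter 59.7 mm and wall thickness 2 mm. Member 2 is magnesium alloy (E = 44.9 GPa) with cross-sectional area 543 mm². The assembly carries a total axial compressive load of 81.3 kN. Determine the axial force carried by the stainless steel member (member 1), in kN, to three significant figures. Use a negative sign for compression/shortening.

A_1 = 362.5 mm².
Equal strain + equilibrium ⇒ each member carries load in proportion to AE: A₁E₁ = 69610000 N, A₂E₂ = 24380000 N, ΣAE = 93990000 N.
F₁ = P·A₁E₁/ΣAE = -81300·69610000/93990000 = -60210 N.

-60.2 kN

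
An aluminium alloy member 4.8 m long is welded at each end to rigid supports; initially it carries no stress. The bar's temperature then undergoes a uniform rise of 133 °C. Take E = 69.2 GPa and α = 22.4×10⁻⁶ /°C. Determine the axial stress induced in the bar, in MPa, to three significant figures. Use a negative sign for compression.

-206 MPa

Free thermal expansion αLΔT = 22.4e-6 · 4800 · 133 = 14.3 mm.
The walls impose strain ε = −(14.3)/4800 = -2.9792e-03; σ = Eε = 69200 · -2.9792e-03 = -206.2 MPa.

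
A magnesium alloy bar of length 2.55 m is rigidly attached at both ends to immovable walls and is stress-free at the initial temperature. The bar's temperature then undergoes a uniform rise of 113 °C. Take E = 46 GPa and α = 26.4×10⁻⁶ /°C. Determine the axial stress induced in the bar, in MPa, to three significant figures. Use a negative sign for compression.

-137 MPa

Free thermal expansion αLΔT = 26.4e-6 · 2550 · 113 = 7.607 mm.
The walls impose strain ε = −(7.607)/2550 = -2.9832e-03; σ = Eε = 46000 · -2.9832e-03 = -137.2 MPa.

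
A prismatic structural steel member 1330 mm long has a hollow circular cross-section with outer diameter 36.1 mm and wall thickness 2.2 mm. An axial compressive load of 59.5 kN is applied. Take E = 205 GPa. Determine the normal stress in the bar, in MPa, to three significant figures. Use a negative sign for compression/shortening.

A = 234.3 mm².
σ = N/A = -59500/234.3 = -253.9 MPa.

-254 MPa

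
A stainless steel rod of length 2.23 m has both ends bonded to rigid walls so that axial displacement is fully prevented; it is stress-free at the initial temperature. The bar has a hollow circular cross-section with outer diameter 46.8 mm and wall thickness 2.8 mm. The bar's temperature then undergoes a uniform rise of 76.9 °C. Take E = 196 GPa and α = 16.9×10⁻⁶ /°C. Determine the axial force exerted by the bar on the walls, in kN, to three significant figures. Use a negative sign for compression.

-98.6 kN

Free thermal expansion αLΔT = 16.9e-6 · 2230 · 76.9 = 2.898 mm.
The walls impose strain ε = −(2.898)/2230 = -1.2996e-03; σ = Eε = 196000 · -1.2996e-03 = -254.7 MPa.
Wall reaction R = σ·A = -254.7·387 = -98590 N = -98.59 kN.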